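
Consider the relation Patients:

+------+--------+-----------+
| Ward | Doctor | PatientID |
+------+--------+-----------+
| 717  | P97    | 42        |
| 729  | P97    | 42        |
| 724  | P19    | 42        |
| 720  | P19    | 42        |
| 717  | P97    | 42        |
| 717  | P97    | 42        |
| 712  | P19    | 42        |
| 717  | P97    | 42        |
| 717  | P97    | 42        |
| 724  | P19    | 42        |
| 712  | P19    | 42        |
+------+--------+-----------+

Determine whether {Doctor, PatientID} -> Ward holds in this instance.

No

(Doctor=P97, PatientID=42): 6 rows → Ward takes values {717, 729} — violation
(Doctor=P19, PatientID=42): 5 rows → Ward takes values {724, 720, 712} — violation
Two rows agree on {Doctor, PatientID} but differ on Ward, so {Doctor, PatientID} -> Ward does not hold.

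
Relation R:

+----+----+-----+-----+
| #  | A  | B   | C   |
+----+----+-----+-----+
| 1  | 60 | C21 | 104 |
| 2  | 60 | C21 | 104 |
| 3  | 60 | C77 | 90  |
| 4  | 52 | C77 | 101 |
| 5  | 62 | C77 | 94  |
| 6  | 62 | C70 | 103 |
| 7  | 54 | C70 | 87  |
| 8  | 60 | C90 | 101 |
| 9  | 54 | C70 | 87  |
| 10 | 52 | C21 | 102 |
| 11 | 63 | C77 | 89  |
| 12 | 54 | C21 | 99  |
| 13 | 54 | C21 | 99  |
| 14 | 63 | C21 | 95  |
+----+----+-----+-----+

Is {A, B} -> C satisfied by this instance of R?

Yes

(A=60, B=C21): rows 1, 2 → C = 104, 104 ✓
(A=60, B=C77): row 3 → C = 90 ✓
(A=52, B=C77): row 4 → C = 101 ✓
(A=62, B=C77): row 5 → C = 94 ✓
(A=62, B=C70): row 6 → C = 103 ✓
(A=54, B=C70): rows 7, 9 → C = 87, 87 ✓
(A=60, B=C90): row 8 → C = 101 ✓
(A=52, B=C21): row 10 → C = 102 ✓
(A=63, B=C77): row 11 → C = 89 ✓
(A=54, B=C21): rows 12, 13 → C = 99, 99 ✓
(A=63, B=C21): row 14 → C = 95 ✓
Every {A, B} value is associated with a single C value, so {A, B} -> C holds.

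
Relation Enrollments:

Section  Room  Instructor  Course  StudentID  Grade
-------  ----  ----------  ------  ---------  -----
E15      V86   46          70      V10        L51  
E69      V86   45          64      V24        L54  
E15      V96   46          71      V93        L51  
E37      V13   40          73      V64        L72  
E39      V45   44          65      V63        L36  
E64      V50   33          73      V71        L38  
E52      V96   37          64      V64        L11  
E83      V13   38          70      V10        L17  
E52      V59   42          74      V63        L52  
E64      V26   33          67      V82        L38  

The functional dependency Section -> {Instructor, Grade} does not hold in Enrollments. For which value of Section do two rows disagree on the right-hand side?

E52

Section=E15: 2 rows → {Instructor,Grade} = (46, L51), (46, L51) ✓
Section=E69: 1 row → {Instructor,Grade} = (45, L54) ✓
Section=E37: 1 row → {Instructor,Grade} = (40, L72) ✓
Section=E39: 1 row → {Instructor,Grade} = (44, L36) ✓
Section=E64: 2 rows → {Instructor,Grade} = (33, L38), (33, L38) ✓
Section=E52: 2 rows → {Instructor,Grade} takes values {(37, L11), (42, L52)} — violation
Section=E83: 1 row → {Instructor,Grade} = (38, L17) ✓
The only Section value with inconsistent RHS is Section=E52.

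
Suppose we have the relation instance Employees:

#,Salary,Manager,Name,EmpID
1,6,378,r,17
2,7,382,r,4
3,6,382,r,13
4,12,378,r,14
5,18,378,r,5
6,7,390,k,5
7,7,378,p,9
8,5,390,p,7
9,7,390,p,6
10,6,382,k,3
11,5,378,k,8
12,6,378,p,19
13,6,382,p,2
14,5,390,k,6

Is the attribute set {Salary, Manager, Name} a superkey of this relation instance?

Yes

All 14 rows have distinct {Salary, Manager, Name} values, so {Salary, Manager, Name} → (all attributes) holds and {Salary, Manager, Name} is a superkey.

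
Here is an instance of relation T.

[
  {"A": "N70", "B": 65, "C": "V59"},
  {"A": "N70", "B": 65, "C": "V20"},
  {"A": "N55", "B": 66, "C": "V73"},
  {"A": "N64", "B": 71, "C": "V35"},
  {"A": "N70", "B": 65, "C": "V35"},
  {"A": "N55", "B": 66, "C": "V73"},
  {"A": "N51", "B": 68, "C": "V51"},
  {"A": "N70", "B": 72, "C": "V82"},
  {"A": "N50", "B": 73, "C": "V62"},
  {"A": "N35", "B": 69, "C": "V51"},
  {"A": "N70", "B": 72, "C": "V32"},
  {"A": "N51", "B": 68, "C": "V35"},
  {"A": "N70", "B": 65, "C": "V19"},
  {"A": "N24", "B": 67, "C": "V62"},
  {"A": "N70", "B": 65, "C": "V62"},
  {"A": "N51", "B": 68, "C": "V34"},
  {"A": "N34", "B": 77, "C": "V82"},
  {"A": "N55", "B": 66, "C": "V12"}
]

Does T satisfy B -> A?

Yes

B=65: 5 rows → A = N70, N70, N70, N70, N70 ✓
B=66: 3 rows → A = N55, N55, N55 ✓
B=71: 1 row → A = N64 ✓
B=68: 3 rows → A = N51, N51, N51 ✓
B=72: 2 rows → A = N70, N70 ✓
B=73: 1 row → A = N50 ✓
B=69: 1 row → A = N35 ✓
B=67: 1 row → A = N24 ✓
B=77: 1 row → A = N34 ✓
Every B value is associated with a single A value, so B -> A holds.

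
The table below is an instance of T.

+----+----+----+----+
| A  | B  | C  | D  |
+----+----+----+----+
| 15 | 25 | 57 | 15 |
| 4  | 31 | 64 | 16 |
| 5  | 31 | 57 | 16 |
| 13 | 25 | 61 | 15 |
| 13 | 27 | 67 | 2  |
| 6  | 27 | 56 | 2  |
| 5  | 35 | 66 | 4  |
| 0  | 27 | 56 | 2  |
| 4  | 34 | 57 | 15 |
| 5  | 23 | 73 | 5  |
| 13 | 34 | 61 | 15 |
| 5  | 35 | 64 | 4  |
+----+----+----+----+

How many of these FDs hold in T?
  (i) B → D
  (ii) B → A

(i) B → D: every LHS value maps to a single RHS value — holds.
(ii) B → A: B=25: 2 rows → A takes values {15, 13} — violation; B=31: 2 rows → A takes values {4, 5} — violation; B=27: 3 rows → A takes values {13, 6, 0} — violation; B=34: 2 rows → A takes values {4, 13} — violation — fails.
1 of the 2 dependencies holds.

1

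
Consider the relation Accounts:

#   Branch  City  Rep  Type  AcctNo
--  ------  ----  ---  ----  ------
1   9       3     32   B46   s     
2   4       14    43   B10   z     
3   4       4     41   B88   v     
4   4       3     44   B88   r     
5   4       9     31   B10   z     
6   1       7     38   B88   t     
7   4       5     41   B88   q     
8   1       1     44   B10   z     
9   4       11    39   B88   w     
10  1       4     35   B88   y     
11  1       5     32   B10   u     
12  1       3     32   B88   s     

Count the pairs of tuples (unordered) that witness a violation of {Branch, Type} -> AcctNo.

(Branch=4, Type=B10): all 2 rows agree on AcctNo — 0 pairs.
(Branch=4, Type=B88): violating pairs (3,4), (3,7), (3,9), (4,7), (4,9), (7,9) — 6 pairs.
(Branch=1, Type=B88): violating pairs (6,10), (6,12), (10,12) — 3 pairs.
(Branch=1, Type=B10): violating pairs (8,11) — 1 pair.

10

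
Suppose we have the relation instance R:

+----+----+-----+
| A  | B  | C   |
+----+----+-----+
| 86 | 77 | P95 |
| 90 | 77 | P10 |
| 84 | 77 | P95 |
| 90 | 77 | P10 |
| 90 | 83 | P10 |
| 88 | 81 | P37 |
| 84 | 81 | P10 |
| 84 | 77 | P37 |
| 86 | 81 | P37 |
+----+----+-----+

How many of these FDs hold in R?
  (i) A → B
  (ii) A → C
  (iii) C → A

(i) A → B: A=86: 2 rows → B takes values {77, 81} — violation; A=90: 3 rows → B takes values {77, 83} — violation; A=84: 3 rows → B takes values {77, 81} — violation — fails.
(ii) A → C: A=86: 2 rows → C takes values {P95, P37} — violation; A=84: 3 rows → C takes values {P95, P10, P37} — violation — fails.
(iii) C → A: C=P95: 2 rows → A takes values {86, 84} — violation; C=P10: 4 rows → A takes values {90, 84} — violation; C=P37: 3 rows → A takes values {88, 84, 86} — violation — fails.
None of the 3 dependencies hold.

0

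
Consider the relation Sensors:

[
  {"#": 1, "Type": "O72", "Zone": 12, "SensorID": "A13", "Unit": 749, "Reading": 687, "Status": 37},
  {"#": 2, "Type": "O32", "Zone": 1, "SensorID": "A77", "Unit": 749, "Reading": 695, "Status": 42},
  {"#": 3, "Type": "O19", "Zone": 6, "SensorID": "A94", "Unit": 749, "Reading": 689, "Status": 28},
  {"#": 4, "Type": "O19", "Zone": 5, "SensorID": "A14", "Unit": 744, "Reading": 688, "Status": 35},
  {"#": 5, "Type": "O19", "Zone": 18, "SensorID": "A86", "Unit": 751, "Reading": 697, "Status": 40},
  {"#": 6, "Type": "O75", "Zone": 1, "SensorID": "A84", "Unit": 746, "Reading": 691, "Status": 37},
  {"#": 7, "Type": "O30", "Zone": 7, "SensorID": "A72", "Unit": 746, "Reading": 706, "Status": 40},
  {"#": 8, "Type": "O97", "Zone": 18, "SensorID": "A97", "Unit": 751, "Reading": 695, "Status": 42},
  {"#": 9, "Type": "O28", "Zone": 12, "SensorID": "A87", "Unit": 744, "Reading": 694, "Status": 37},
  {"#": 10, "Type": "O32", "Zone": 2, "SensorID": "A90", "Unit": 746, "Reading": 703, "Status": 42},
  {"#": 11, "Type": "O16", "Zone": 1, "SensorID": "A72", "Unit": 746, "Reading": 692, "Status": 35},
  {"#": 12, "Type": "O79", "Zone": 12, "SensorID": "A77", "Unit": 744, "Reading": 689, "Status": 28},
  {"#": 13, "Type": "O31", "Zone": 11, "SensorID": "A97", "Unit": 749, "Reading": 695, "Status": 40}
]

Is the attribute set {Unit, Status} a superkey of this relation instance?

Yes

All 13 rows have distinct {Unit, Status} values, so {Unit, Status} → (all attributes) holds and {Unit, Status} is a superkey.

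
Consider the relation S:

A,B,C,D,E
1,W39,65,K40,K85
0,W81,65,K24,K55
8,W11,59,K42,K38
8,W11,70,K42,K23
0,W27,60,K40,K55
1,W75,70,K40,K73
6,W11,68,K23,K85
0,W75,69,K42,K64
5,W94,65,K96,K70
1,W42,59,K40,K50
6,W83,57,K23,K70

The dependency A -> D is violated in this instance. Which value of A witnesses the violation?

0

A=1: 3 rows → D = K40, K40, K40 ✓
A=0: 3 rows → D takes values {K24, K40, K42} — violation
A=8: 2 rows → D = K42, K42 ✓
A=6: 2 rows → D = K23, K23 ✓
A=5: 1 row → D = K96 ✓
The only A value with inconsistent D is A=0.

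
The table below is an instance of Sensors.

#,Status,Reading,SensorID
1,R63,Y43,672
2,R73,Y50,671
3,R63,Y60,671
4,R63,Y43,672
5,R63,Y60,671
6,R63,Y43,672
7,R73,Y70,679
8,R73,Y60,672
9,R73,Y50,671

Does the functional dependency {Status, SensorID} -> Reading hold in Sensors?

(Status=R63, SensorID=672): rows 1, 4, 6 → Reading = Y43, Y43, Y43 ✓
(Status=R73, SensorID=671): rows 2, 9 → Reading = Y50, Y50 ✓
(Status=R63, SensorID=671): rows 3, 5 → Reading = Y60, Y60 ✓
(Status=R73, SensorID=679): row 7 → Reading = Y70 ✓
(Status=R73, SensorID=672): row 8 → Reading = Y60 ✓
Every {Status, SensorID} value is associated with a single Reading value, so {Status, SensorID} -> Reading holds.

Yes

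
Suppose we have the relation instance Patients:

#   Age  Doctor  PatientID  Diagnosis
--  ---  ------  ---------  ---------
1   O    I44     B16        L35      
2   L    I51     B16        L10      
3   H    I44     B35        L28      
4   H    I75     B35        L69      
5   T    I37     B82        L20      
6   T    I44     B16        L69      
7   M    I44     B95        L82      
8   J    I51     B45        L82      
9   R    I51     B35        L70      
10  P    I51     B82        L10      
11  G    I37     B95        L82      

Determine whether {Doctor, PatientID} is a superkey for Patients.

No

Rows 1 and 6 have the same {Doctor, PatientID} value (Doctor=I44, PatientID=B16) but are distinct tuples, so {Doctor, PatientID} does not determine every attribute — not a superkey.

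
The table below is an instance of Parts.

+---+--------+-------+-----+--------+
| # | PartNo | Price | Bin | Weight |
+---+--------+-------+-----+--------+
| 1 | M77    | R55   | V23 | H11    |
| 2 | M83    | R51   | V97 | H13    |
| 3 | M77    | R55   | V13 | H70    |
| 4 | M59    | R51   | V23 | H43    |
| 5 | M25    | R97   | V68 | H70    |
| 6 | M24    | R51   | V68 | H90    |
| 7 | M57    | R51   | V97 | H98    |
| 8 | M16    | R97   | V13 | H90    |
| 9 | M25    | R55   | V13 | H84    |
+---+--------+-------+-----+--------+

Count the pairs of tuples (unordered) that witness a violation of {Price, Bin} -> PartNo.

2

(Price=R51, Bin=V97): violating pairs (2,7) — 1 pair.
(Price=R55, Bin=V13): violating pairs (3,9) — 1 pair.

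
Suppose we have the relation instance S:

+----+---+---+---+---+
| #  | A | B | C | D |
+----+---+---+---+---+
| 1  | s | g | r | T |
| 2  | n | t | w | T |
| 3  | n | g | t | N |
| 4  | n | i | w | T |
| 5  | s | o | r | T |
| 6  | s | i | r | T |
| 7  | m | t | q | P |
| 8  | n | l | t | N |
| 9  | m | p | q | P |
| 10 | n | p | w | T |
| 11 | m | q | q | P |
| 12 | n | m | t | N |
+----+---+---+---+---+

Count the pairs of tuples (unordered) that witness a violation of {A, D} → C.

0

(A=s, D=T): all 3 rows agree on C — 0 pairs.
(A=n, D=T): all 3 rows agree on C — 0 pairs.
(A=n, D=N): all 3 rows agree on C — 0 pairs.
(A=m, D=P): all 3 rows agree on C — 0 pairs.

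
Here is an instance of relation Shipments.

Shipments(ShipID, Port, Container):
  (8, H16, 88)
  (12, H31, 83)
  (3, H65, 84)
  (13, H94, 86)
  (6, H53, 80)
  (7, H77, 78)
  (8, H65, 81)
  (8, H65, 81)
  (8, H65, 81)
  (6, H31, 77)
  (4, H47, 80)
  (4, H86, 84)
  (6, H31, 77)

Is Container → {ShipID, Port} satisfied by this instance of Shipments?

No

Container=88: 1 row → {ShipID,Port} = (8, H16) ✓
Container=83: 1 row → {ShipID,Port} = (12, H31) ✓
Container=84: 2 rows → {ShipID,Port} takes values {(3, H65), (4, H86)} — violation
Container=86: 1 row → {ShipID,Port} = (13, H94) ✓
Container=80: 2 rows → {ShipID,Port} takes values {(6, H53), (4, H47)} — violation
Container=78: 1 row → {ShipID,Port} = (7, H77) ✓
Container=81: 3 rows → {ShipID,Port} = (8, H65), (8, H65), (8, H65) ✓
Container=77: 2 rows → {ShipID,Port} = (6, H31), (6, H31) ✓
Two rows agree on Container but differ on {ShipID, Port}, so Container → {ShipID, Port} does not hold.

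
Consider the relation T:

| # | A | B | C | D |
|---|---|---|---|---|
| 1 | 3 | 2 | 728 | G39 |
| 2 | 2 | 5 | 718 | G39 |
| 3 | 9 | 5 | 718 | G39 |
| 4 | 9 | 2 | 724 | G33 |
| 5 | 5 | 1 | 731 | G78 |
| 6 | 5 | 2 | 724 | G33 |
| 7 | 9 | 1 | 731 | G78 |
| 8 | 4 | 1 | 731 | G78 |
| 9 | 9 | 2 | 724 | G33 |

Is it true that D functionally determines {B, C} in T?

D=G39: rows 1, 2, 3 → {B,C} takes values {(2, 728), (5, 718)} — violation
D=G33: rows 4, 6, 9 → {B,C} = (2, 724), (2, 724), (2, 724) ✓
D=G78: rows 5, 7, 8 → {B,C} = (1, 731), (1, 731), (1, 731) ✓
Two rows agree on D but differ on {B, C}, so D → {B, C} does not hold.

No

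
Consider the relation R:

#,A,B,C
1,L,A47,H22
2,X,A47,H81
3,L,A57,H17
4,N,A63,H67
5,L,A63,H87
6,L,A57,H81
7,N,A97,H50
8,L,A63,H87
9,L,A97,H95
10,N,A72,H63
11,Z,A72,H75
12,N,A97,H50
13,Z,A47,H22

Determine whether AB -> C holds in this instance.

No

(A=L, B=A47): row 1 → C = H22 ✓
(A=X, B=A47): row 2 → C = H81 ✓
(A=L, B=A57): rows 3, 6 → C takes values {H17, H81} — violation
(A=N, B=A63): row 4 → C = H67 ✓
(A=L, B=A63): rows 5, 8 → C = H87, H87 ✓
(A=N, B=A97): rows 7, 12 → C = H50, H50 ✓
(A=L, B=A97): row 9 → C = H95 ✓
(A=N, B=A72): row 10 → C = H63 ✓
(A=Z, B=A72): row 11 → C = H75 ✓
(A=Z, B=A47): row 13 → C = H22 ✓
Two rows agree on AB but differ on C, so AB -> C does not hold.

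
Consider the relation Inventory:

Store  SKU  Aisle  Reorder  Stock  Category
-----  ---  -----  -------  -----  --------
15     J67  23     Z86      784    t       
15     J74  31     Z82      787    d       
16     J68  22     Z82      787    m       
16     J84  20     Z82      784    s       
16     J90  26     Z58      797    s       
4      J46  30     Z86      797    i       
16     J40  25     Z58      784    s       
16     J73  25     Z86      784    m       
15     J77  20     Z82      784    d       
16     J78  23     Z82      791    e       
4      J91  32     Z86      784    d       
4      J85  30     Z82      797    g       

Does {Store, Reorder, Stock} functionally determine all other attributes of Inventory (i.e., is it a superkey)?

All 12 rows have distinct {Store, Reorder, Stock} values, so {Store, Reorder, Stock} → (all attributes) holds and {Store, Reorder, Stock} is a superkey.

Yes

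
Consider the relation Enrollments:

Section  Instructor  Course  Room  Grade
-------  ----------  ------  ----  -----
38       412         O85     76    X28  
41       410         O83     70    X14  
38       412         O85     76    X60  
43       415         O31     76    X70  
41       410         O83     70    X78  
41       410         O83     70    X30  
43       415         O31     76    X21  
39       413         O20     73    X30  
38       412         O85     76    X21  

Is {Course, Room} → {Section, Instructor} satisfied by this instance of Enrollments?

Yes

(Course=O85, Room=76): 3 rows → {Section,Instructor} = (38, 412), (38, 412), (38, 412) ✓
(Course=O83, Room=70): 3 rows → {Section,Instructor} = (41, 410), (41, 410), (41, 410) ✓
(Course=O31, Room=76): 2 rows → {Section,Instructor} = (43, 415), (43, 415) ✓
(Course=O20, Room=73): 1 row → {Section,Instructor} = (39, 413) ✓
Every {Course, Room} value is associated with a single {Section, Instructor} value, so {Course, Room} → {Section, Instructor} holds.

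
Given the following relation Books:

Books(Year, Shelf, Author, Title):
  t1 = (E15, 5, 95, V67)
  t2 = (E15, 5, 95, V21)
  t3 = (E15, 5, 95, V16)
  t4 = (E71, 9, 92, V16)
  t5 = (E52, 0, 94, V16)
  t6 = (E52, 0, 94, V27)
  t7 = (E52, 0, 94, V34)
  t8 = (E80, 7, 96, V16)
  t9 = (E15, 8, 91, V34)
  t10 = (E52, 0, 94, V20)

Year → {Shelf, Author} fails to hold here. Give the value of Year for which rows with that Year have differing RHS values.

Year=E15: rows 1, 2, 3, 9 → {Shelf,Author} takes values {(5, 95), (8, 91)} — violation
Year=E71: row 4 → {Shelf,Author} = (9, 92) ✓
Year=E52: rows 5, 6, 7, 10 → {Shelf,Author} = (0, 94), (0, 94), (0, 94), (0, 94) ✓
Year=E80: row 8 → {Shelf,Author} = (7, 96) ✓
The only Year value with inconsistent RHS is Year=E15.

E15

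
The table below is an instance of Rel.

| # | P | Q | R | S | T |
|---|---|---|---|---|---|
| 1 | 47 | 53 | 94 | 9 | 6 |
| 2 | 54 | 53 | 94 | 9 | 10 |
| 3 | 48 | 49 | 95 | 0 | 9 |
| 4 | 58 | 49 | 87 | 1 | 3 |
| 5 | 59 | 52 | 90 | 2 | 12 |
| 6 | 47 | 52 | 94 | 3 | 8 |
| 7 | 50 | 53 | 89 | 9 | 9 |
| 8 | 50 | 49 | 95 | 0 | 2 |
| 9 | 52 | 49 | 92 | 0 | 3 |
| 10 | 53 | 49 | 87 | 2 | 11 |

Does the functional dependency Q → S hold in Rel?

Q=53: rows 1, 2, 7 → S = 9, 9, 9 ✓
Q=49: rows 3, 4, 8, 9, 10 → S takes values {0, 1, 2} — violation
Q=52: rows 5, 6 → S takes values {2, 3} — violation
Two rows agree on Q but differ on S, so Q → S does not hold.

No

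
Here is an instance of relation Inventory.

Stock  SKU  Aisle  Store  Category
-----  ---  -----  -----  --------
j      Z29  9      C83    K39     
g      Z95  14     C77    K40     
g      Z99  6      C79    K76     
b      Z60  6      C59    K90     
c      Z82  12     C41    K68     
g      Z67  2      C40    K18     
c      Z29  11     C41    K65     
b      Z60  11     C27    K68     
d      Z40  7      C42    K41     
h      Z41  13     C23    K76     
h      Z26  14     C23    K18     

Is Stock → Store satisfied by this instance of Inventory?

Stock=j: 1 row → Store = C83 ✓
Stock=g: 3 rows → Store takes values {C77, C79, C40} — violation
Stock=b: 2 rows → Store takes values {C59, C27} — violation
Stock=c: 2 rows → Store = C41, C41 ✓
Stock=d: 1 row → Store = C42 ✓
Stock=h: 2 rows → Store = C23, C23 ✓
Two rows agree on Stock but differ on Store, so Stock → Store does not hold.

No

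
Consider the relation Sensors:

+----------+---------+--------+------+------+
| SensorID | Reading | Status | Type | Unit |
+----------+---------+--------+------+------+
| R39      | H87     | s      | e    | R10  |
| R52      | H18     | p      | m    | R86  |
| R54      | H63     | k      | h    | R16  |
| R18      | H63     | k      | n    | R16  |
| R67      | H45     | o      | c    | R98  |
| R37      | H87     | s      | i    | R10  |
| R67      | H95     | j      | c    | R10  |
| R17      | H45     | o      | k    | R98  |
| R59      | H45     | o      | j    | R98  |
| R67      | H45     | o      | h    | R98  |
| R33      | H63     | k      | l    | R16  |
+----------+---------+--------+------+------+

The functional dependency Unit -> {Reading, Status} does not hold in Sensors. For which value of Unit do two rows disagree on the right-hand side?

R10

Unit=R10: 3 rows → {Reading,Status} takes values {(H87, s), (H95, j)} — violation
Unit=R86: 1 row → {Reading,Status} = (H18, p) ✓
Unit=R16: 3 rows → {Reading,Status} = (H63, k), (H63, k), (H63, k) ✓
Unit=R98: 4 rows → {Reading,Status} = (H45, o), (H45, o), (H45, o), (H45, o) ✓
The only Unit value with inconsistent RHS is Unit=R10.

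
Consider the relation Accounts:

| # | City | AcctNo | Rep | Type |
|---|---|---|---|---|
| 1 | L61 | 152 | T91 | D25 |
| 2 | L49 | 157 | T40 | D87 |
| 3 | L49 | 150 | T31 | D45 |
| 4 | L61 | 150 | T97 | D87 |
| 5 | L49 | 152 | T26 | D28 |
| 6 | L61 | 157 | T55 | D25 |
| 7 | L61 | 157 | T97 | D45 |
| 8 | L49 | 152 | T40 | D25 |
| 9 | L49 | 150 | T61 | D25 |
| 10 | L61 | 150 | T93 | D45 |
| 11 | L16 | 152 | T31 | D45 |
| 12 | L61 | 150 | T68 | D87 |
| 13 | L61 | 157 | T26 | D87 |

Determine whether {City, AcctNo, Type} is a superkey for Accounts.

Rows 4 and 12 have the same {City, AcctNo, Type} value (City=L61, AcctNo=150, Type=D87) but are distinct tuples, so {City, AcctNo, Type} does not determine every attribute — not a superkey.

No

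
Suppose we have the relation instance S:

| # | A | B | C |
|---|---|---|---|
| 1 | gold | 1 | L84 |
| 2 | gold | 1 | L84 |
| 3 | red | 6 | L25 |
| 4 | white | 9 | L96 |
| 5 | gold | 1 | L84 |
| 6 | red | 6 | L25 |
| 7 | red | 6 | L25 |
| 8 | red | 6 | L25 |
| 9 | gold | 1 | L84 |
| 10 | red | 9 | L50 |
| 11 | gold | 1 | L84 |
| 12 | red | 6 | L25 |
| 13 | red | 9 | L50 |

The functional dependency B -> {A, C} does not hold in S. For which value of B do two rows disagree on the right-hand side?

9

B=1: rows 1, 2, 5, 9, 11 → {A,C} = (gold, L84), (gold, L84), (gold, L84), (gold, L84), (gold, L84) ✓
B=6: rows 3, 6, 7, 8, 12 → {A,C} = (red, L25), (red, L25), (red, L25), (red, L25), (red, L25) ✓
B=9: rows 4, 10, 13 → {A,C} takes values {(white, L96), (red, L50)} — violation
The only B value with inconsistent RHS is B=9.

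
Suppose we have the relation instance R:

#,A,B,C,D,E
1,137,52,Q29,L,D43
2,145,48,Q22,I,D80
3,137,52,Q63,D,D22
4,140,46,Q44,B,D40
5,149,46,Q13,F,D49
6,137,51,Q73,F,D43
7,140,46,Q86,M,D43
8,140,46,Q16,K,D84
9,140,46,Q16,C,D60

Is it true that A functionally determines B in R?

A=137: rows 1, 3, 6 → B takes values {52, 51} — violation
A=145: row 2 → B = 48 ✓
A=140: rows 4, 7, 8, 9 → B = 46, 46, 46, 46 ✓
A=149: row 5 → B = 46 ✓
Two rows agree on A but differ on B, so A → B does not hold.

No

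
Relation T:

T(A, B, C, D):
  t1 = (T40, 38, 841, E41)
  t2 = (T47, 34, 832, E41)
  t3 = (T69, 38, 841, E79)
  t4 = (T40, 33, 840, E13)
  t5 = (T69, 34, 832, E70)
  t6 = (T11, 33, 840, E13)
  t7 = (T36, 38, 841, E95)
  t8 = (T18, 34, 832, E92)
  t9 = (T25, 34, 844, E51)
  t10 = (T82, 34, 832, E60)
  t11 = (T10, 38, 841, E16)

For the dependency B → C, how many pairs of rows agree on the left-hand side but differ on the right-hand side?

B=38: all 4 rows agree on C — 0 pairs.
B=34: violating pairs (2,9), (5,9), (8,9), (9,10) — 4 pairs.
B=33: all 2 rows agree on C — 0 pairs.

4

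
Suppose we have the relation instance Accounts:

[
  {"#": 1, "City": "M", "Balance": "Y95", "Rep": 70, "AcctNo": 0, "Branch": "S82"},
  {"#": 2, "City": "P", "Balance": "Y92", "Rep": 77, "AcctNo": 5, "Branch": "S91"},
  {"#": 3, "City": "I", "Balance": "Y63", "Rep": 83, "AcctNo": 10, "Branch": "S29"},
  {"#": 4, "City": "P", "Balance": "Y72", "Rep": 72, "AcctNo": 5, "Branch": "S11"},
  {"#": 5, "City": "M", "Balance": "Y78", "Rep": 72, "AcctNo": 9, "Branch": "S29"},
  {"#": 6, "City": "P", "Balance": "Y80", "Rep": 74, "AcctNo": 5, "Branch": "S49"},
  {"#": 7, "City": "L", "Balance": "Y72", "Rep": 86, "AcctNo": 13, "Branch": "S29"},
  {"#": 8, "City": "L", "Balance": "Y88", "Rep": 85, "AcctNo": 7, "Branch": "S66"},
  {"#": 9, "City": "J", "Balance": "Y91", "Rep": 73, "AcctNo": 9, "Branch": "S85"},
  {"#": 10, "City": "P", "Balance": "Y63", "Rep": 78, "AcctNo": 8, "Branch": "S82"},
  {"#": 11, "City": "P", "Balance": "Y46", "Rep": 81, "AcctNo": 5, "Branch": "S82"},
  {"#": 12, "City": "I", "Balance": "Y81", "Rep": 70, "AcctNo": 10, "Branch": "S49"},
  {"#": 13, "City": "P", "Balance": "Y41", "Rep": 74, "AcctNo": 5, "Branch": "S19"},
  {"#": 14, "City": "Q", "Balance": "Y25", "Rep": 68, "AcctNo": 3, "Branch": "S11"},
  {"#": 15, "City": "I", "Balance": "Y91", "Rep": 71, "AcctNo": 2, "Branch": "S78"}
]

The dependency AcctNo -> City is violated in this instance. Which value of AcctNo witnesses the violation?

9

AcctNo=0: row 1 → City = M ✓
AcctNo=5: rows 2, 4, 6, 11, 13 → City = P, P, P, P, P ✓
AcctNo=10: rows 3, 12 → City = I, I ✓
AcctNo=9: rows 5, 9 → City takes values {M, J} — violation
AcctNo=13: row 7 → City = L ✓
AcctNo=7: row 8 → City = L ✓
AcctNo=8: row 10 → City = P ✓
AcctNo=3: row 14 → City = Q ✓
AcctNo=2: row 15 → City = I ✓
The only AcctNo value with inconsistent City is AcctNo=9.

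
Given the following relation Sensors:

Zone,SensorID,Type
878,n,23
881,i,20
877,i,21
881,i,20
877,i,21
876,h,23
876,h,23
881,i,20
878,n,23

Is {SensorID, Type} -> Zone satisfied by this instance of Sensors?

(SensorID=n, Type=23): 2 rows → Zone = 878, 878 ✓
(SensorID=i, Type=20): 3 rows → Zone = 881, 881, 881 ✓
(SensorID=i, Type=21): 2 rows → Zone = 877, 877 ✓
(SensorID=h, Type=23): 2 rows → Zone = 876, 876 ✓
Every {SensorID, Type} value is associated with a single Zone value, so {SensorID, Type} -> Zone holds.

Yes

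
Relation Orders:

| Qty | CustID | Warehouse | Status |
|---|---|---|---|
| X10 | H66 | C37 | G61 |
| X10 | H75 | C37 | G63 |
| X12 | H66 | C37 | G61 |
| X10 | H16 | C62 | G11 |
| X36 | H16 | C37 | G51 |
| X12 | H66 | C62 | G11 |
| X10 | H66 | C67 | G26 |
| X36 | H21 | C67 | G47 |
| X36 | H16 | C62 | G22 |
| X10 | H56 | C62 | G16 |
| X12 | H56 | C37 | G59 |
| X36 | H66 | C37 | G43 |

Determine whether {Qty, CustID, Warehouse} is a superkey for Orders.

All 12 rows have distinct {Qty, CustID, Warehouse} values, so {Qty, CustID, Warehouse} → (all attributes) holds and {Qty, CustID, Warehouse} is a superkey.

Yes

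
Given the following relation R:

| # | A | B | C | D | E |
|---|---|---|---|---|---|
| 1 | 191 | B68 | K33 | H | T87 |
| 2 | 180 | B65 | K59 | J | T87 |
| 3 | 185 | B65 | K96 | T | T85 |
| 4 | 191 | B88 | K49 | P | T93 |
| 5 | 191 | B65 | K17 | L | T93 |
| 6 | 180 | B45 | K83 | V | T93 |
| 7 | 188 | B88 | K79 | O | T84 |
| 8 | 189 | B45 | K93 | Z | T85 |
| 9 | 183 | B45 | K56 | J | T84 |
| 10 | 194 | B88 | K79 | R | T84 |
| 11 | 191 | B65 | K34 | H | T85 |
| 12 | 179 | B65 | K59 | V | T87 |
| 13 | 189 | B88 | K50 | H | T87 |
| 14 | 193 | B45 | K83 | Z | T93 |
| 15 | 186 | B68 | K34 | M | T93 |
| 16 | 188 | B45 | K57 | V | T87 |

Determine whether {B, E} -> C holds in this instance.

(B=B68, E=T87): row 1 → C = K33 ✓
(B=B65, E=T87): rows 2, 12 → C = K59, K59 ✓
(B=B65, E=T85): rows 3, 11 → C takes values {K96, K34} — violation
(B=B88, E=T93): row 4 → C = K49 ✓
(B=B65, E=T93): row 5 → C = K17 ✓
(B=B45, E=T93): rows 6, 14 → C = K83, K83 ✓
(B=B88, E=T84): rows 7, 10 → C = K79, K79 ✓
(B=B45, E=T85): row 8 → C = K93 ✓
(B=B45, E=T84): row 9 → C = K56 ✓
(B=B88, E=T87): row 13 → C = K50 ✓
(B=B68, E=T93): row 15 → C = K34 ✓
(B=B45, E=T87): row 16 → C = K57 ✓
Two rows agree on {B, E} but differ on C, so {B, E} -> C does not hold.

No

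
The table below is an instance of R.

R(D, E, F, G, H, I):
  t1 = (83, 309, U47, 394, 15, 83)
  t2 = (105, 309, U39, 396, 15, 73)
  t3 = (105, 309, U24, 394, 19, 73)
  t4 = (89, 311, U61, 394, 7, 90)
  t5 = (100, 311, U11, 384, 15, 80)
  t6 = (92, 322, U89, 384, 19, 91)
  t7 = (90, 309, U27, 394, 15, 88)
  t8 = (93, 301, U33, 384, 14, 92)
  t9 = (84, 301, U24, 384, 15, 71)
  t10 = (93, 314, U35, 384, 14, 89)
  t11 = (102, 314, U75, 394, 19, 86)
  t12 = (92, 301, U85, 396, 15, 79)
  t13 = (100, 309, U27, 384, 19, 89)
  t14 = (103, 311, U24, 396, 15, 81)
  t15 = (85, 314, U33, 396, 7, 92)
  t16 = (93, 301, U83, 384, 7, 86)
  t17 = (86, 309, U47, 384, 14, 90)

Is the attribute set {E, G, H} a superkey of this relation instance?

No

Rows 1 and 7 have the same {E, G, H} value (E=309, G=394, H=15) but are distinct tuples, so {E, G, H} does not determine every attribute — not a superkey.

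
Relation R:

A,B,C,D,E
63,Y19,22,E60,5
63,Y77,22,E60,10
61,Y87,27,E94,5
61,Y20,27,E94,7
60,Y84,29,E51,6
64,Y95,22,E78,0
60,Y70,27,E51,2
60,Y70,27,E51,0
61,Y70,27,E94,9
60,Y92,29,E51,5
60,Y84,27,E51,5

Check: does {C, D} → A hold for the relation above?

Yes

(C=22, D=E60): 2 rows → A = 63, 63 ✓
(C=27, D=E94): 3 rows → A = 61, 61, 61 ✓
(C=29, D=E51): 2 rows → A = 60, 60 ✓
(C=22, D=E78): 1 row → A = 64 ✓
(C=27, D=E51): 3 rows → A = 60, 60, 60 ✓
Every {C, D} value is associated with a single A value, so {C, D} → A holds.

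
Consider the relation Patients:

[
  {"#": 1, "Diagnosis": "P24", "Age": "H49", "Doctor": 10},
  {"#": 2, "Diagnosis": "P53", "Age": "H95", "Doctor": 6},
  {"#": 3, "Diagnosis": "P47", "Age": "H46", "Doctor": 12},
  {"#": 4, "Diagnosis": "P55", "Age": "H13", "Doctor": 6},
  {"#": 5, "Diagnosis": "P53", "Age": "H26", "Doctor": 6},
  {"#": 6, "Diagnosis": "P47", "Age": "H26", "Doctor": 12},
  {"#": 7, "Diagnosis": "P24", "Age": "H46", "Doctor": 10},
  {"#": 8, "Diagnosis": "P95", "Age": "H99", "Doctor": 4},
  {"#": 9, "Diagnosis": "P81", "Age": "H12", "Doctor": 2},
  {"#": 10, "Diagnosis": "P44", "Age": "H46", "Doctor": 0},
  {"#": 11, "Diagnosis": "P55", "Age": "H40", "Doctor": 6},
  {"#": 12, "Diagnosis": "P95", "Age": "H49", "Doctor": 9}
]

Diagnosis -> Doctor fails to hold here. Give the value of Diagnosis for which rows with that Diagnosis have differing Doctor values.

Diagnosis=P24: rows 1, 7 → Doctor = 10, 10 ✓
Diagnosis=P53: rows 2, 5 → Doctor = 6, 6 ✓
Diagnosis=P47: rows 3, 6 → Doctor = 12, 12 ✓
Diagnosis=P55: rows 4, 11 → Doctor = 6, 6 ✓
Diagnosis=P95: rows 8, 12 → Doctor takes values {4, 9} — violation
Diagnosis=P81: row 9 → Doctor = 2 ✓
Diagnosis=P44: row 10 → Doctor = 0 ✓
The only Diagnosis value with inconsistent Doctor is Diagnosis=P95.

P95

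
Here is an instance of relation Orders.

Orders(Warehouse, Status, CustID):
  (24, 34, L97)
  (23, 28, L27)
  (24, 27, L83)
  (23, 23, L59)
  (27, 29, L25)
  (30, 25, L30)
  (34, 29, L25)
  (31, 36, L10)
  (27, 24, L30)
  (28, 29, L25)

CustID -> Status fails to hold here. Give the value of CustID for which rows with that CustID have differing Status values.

CustID=L97: 1 row → Status = 34 ✓
CustID=L27: 1 row → Status = 28 ✓
CustID=L83: 1 row → Status = 27 ✓
CustID=L59: 1 row → Status = 23 ✓
CustID=L25: 3 rows → Status = 29, 29, 29 ✓
CustID=L30: 2 rows → Status takes values {25, 24} — violation
CustID=L10: 1 row → Status = 36 ✓
The only CustID value with inconsistent Status is CustID=L30.

L30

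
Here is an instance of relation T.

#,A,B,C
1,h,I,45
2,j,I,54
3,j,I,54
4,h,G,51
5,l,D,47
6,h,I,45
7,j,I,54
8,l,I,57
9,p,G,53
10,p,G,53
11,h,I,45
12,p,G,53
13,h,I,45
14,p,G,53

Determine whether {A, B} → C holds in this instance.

(A=h, B=I): rows 1, 6, 11, 13 → C = 45, 45, 45, 45 ✓
(A=j, B=I): rows 2, 3, 7 → C = 54, 54, 54 ✓
(A=h, B=G): row 4 → C = 51 ✓
(A=l, B=D): row 5 → C = 47 ✓
(A=l, B=I): row 8 → C = 57 ✓
(A=p, B=G): rows 9, 10, 12, 14 → C = 53, 53, 53, 53 ✓
Every {A, B} value is associated with a single C value, so {A, B} → C holds.

Yes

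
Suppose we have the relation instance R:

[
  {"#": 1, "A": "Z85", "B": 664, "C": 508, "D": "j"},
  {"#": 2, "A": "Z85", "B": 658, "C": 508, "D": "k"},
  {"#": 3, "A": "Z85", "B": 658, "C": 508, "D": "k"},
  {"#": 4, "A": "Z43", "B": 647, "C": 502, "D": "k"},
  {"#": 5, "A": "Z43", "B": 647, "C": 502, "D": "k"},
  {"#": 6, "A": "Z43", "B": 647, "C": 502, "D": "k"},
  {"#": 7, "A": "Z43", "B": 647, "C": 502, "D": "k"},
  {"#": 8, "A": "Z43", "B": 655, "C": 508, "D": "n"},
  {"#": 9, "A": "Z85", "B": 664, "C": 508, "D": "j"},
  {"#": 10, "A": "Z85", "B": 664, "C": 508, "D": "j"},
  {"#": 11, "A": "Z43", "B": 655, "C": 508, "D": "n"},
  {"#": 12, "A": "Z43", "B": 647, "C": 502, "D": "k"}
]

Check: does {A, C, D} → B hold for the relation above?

(A=Z85, C=508, D=j): rows 1, 9, 10 → B = 664, 664, 664 ✓
(A=Z85, C=508, D=k): rows 2, 3 → B = 658, 658 ✓
(A=Z43, C=502, D=k): rows 4, 5, 6, 7, 12 → B = 647, 647, 647, 647, 647 ✓
(A=Z43, C=508, D=n): rows 8, 11 → B = 655, 655 ✓
Every {A, C, D} value is associated with a single B value, so {A, C, D} → B holds.

Yes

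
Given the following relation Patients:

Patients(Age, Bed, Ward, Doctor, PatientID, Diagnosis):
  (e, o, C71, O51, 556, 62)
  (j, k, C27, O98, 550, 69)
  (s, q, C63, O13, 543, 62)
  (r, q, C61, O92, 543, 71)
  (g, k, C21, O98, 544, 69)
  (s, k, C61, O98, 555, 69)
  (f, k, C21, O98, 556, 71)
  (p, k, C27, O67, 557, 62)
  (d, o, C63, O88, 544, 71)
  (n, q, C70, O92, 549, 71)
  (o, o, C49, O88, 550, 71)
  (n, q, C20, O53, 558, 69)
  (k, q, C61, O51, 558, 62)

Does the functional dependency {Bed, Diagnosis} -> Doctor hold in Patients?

(Bed=o, Diagnosis=62): 1 row → Doctor = O51 ✓
(Bed=k, Diagnosis=69): 3 rows → Doctor = O98, O98, O98 ✓
(Bed=q, Diagnosis=62): 2 rows → Doctor takes values {O13, O51} — violation
(Bed=q, Diagnosis=71): 2 rows → Doctor = O92, O92 ✓
(Bed=k, Diagnosis=71): 1 row → Doctor = O98 ✓
(Bed=k, Diagnosis=62): 1 row → Doctor = O67 ✓
(Bed=o, Diagnosis=71): 2 rows → Doctor = O88, O88 ✓
(Bed=q, Diagnosis=69): 1 row → Doctor = O53 ✓
Two rows agree on {Bed, Diagnosis} but differ on Doctor, so {Bed, Diagnosis} -> Doctor does not hold.

No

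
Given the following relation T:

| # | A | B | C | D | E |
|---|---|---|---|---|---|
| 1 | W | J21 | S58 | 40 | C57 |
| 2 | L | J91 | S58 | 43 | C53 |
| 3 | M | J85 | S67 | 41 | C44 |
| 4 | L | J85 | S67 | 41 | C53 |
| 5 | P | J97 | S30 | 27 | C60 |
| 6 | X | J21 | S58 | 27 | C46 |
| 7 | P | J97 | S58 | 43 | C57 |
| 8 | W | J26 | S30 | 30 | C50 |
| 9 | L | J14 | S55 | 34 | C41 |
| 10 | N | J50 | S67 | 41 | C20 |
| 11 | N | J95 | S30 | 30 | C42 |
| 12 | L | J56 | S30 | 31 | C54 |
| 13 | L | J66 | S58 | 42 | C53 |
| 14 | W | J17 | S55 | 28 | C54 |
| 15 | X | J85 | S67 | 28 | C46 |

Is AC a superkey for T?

Rows 2 and 13 have the same AC value (A=L, C=S58) but are distinct tuples, so AC does not determine every attribute — not a superkey.

No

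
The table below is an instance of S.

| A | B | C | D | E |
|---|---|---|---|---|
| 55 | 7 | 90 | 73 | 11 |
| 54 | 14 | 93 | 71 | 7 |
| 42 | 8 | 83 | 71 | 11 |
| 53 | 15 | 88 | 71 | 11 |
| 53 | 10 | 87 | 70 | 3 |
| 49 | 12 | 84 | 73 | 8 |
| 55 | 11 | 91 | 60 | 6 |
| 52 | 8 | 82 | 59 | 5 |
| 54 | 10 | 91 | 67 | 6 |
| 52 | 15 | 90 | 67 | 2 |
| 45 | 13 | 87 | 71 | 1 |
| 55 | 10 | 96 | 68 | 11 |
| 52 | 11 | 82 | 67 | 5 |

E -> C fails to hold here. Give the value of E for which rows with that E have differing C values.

E=11: 4 rows → C takes values {90, 83, 88, 96} — violation
E=7: 1 row → C = 93 ✓
E=3: 1 row → C = 87 ✓
E=8: 1 row → C = 84 ✓
E=6: 2 rows → C = 91, 91 ✓
E=5: 2 rows → C = 82, 82 ✓
E=2: 1 row → C = 90 ✓
E=1: 1 row → C = 87 ✓
The only E value with inconsistent C is E=11.

11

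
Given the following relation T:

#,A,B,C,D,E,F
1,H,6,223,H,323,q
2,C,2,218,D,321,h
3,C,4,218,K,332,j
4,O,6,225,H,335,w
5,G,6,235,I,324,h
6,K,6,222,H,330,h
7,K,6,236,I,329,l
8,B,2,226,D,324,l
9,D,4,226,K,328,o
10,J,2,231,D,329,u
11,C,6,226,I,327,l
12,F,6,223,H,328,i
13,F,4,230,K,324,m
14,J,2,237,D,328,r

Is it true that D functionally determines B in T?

Yes

D=H: rows 1, 4, 6, 12 → B = 6, 6, 6, 6 ✓
D=D: rows 2, 8, 10, 14 → B = 2, 2, 2, 2 ✓
D=K: rows 3, 9, 13 → B = 4, 4, 4 ✓
D=I: rows 5, 7, 11 → B = 6, 6, 6 ✓
Every D value is associated with a single B value, so D → B holds.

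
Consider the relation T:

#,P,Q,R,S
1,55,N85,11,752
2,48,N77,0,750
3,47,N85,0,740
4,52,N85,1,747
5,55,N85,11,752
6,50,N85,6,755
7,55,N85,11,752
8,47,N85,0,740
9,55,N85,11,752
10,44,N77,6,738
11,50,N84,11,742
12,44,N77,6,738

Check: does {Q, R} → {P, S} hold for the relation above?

Yes

(Q=N85, R=11): rows 1, 5, 7, 9 → {P,S} = (55, 752), (55, 752), (55, 752), (55, 752) ✓
(Q=N77, R=0): row 2 → {P,S} = (48, 750) ✓
(Q=N85, R=0): rows 3, 8 → {P,S} = (47, 740), (47, 740) ✓
(Q=N85, R=1): row 4 → {P,S} = (52, 747) ✓
(Q=N85, R=6): row 6 → {P,S} = (50, 755) ✓
(Q=N77, R=6): rows 10, 12 → {P,S} = (44, 738), (44, 738) ✓
(Q=N84, R=11): row 11 → {P,S} = (50, 742) ✓
Every {Q, R} value is associated with a single {P, S} value, so {Q, R} → {P, S} holds.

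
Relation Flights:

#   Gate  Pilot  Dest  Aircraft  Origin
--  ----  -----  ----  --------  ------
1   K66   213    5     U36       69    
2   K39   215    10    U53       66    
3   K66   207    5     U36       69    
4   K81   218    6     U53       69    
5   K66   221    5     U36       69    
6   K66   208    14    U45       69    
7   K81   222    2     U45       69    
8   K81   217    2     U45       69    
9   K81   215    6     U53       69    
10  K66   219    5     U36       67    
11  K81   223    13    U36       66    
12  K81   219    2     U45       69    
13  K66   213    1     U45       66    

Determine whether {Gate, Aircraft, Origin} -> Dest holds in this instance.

Yes

(Gate=K66, Aircraft=U36, Origin=69): rows 1, 3, 5 → Dest = 5, 5, 5 ✓
(Gate=K39, Aircraft=U53, Origin=66): row 2 → Dest = 10 ✓
(Gate=K81, Aircraft=U53, Origin=69): rows 4, 9 → Dest = 6, 6 ✓
(Gate=K66, Aircraft=U45, Origin=69): row 6 → Dest = 14 ✓
(Gate=K81, Aircraft=U45, Origin=69): rows 7, 8, 12 → Dest = 2, 2, 2 ✓
(Gate=K66, Aircraft=U36, Origin=67): row 10 → Dest = 5 ✓
(Gate=K81, Aircraft=U36, Origin=66): row 11 → Dest = 13 ✓
(Gate=K66, Aircraft=U45, Origin=66): row 13 → Dest = 1 ✓
Every {Gate, Aircraft, Origin} value is associated with a single Dest value, so {Gate, Aircraft, Origin} -> Dest holds.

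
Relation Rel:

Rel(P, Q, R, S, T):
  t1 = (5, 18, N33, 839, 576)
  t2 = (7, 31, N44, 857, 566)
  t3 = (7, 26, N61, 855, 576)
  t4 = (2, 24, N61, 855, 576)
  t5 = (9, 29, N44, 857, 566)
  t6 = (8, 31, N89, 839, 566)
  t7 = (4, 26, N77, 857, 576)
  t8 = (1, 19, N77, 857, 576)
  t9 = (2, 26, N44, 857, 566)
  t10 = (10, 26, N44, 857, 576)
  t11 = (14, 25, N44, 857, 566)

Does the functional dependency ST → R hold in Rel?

No

(S=839, T=576): row 1 → R = N33 ✓
(S=857, T=566): rows 2, 5, 9, 11 → R = N44, N44, N44, N44 ✓
(S=855, T=576): rows 3, 4 → R = N61, N61 ✓
(S=839, T=566): row 6 → R = N89 ✓
(S=857, T=576): rows 7, 8, 10 → R takes values {N77, N44} — violation
Two rows agree on ST but differ on R, so ST → R does not hold.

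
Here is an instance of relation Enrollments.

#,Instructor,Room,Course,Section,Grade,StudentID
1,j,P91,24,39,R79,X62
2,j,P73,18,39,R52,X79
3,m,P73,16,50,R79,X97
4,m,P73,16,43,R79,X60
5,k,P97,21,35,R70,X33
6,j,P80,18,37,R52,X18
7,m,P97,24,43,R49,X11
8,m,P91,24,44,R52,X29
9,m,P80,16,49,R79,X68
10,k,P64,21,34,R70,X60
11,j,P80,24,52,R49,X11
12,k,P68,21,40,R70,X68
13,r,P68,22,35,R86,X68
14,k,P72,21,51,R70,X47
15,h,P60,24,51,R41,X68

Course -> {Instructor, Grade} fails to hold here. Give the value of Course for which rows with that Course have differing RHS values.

Course=24: rows 1, 7, 8, 11, 15 → {Instructor,Grade} takes values {(j, R79), (m, R49), (m, R52), (j, R49), (h, R41)} — violation
Course=18: rows 2, 6 → {Instructor,Grade} = (j, R52), (j, R52) ✓
Course=16: rows 3, 4, 9 → {Instructor,Grade} = (m, R79), (m, R79), (m, R79) ✓
Course=21: rows 5, 10, 12, 14 → {Instructor,Grade} = (k, R70), (k, R70), (k, R70), (k, R70) ✓
Course=22: row 13 → {Instructor,Grade} = (r, R86) ✓
The only Course value with inconsistent RHS is Course=24.

24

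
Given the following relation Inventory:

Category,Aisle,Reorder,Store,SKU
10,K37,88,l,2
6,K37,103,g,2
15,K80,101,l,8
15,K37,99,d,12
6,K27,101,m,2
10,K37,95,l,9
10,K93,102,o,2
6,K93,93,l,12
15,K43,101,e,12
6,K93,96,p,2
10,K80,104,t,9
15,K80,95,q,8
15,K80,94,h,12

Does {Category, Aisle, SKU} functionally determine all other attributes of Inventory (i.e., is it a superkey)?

Two distinct rows share (Category=15, Aisle=K80, SKU=8), so {Category, Aisle, SKU} does not determine every attribute — not a superkey.

No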